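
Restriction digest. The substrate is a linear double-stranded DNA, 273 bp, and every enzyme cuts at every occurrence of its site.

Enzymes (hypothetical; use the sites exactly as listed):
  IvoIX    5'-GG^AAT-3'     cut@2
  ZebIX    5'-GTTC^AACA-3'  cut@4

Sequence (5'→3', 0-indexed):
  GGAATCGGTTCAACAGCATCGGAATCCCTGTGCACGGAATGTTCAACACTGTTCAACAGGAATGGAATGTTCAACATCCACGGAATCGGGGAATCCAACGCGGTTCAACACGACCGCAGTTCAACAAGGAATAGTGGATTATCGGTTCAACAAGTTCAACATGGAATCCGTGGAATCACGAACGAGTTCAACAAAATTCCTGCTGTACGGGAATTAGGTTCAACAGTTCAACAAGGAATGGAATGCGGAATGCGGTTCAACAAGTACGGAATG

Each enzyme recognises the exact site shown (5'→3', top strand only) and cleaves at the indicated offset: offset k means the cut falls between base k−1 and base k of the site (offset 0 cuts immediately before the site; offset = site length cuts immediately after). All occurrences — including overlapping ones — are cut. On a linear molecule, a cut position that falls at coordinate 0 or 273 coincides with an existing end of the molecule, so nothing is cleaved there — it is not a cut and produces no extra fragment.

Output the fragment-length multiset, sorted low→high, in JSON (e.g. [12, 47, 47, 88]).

Per-enzyme occurrences:
  IvoIX (GGAAT, off=2): starts [0, 20, 35, 58, 63, 81, 89, 127, 162, 171, 209, 234, 239, 246, 267] → cuts [2, 22, 37, 60, 65, 83, 91, 129, 164, 173, 211, 236, 241, 248, 269]
  ZebIX (GTTCAACA, off=4): starts [7, 40, 50, 68, 102, 118, 144, 153, 185, 217, 225, 254] → cuts [11, 44, 54, 72, 106, 122, 148, 157, 189, 221, 229, 258]

Pooled cuts: [2, 11, 22, 37, 44, 54, 60, 65, 72, 83, 91, 106, 122, 129, 148, 157, 164, 173, 189, 211, 221, 229, 236, 241, 248, 258, 269]

Fragment lengths:
  [0,2): 2 bp
  [2,11): 9 bp
  [11,22): 11 bp
  [22,37): 15 bp
  [37,44): 7 bp
  [44,54): 10 bp
  [54,60): 6 bp
  [60,65): 5 bp
  [65,72): 7 bp
  [72,83): 11 bp
  [83,91): 8 bp
  [91,106): 15 bp
  [106,122): 16 bp
  [122,129): 7 bp
  [129,148): 19 bp
  [148,157): 9 bp
  [157,164): 7 bp
  [164,173): 9 bp
  [173,189): 16 bp
  [189,211): 22 bp
  [211,221): 10 bp
  [221,229): 8 bp
  [229,236): 7 bp
  [236,241): 5 bp
  [241,248): 7 bp
  [248,258): 10 bp
  [258,269): 11 bp
  [269,273): 4 bp

[2,4,5,5,6,7,7,7,7,7,7,8,8,9,9,9,10,10,10,11,11,11,15,15,16,16,19,22]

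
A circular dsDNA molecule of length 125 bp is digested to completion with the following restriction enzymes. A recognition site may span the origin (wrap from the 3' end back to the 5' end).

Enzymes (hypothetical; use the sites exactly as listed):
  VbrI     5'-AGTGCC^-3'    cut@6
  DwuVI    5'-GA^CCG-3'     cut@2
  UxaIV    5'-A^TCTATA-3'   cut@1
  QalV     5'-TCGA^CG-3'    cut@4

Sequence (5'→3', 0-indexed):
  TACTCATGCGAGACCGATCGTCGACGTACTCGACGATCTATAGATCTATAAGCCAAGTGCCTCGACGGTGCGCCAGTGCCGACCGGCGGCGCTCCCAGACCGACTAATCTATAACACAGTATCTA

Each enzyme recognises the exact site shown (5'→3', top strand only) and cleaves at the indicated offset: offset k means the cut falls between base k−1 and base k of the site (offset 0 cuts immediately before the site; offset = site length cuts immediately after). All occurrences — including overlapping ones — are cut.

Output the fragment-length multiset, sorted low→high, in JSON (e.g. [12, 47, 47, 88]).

Site scan:
  VbrI AGTGCC/6: at [55, 74] ⇒ [61, 80]
  DwuVI GACCG/2: at [11, 80, 97] ⇒ [13, 82, 99]
  UxaIV ATCTATA/1: at [35, 43, 106, 120] ⇒ [36, 44, 107, 121]
  QalV TCGACG/4: at [20, 29, 61] ⇒ [24, 33, 65]

All cut coordinates (distinct, sorted): [13, 24, 33, 36, 44, 61, 65, 80, 82, 99, 107, 121]

Fragments:
  13→24: 11 bp
  24→33: 9 bp
  33→36: 3 bp
  36→44: 8 bp
  44→61: 17 bp
  61→65: 4 bp
  65→80: 15 bp
  80→82: 2 bp
  82→99: 17 bp
  99→107: 8 bp
  107→121: 14 bp
  121→13 (wrap): 125-121+13 = 17 bp

[2,3,4,8,8,9,11,14,15,17,17,17]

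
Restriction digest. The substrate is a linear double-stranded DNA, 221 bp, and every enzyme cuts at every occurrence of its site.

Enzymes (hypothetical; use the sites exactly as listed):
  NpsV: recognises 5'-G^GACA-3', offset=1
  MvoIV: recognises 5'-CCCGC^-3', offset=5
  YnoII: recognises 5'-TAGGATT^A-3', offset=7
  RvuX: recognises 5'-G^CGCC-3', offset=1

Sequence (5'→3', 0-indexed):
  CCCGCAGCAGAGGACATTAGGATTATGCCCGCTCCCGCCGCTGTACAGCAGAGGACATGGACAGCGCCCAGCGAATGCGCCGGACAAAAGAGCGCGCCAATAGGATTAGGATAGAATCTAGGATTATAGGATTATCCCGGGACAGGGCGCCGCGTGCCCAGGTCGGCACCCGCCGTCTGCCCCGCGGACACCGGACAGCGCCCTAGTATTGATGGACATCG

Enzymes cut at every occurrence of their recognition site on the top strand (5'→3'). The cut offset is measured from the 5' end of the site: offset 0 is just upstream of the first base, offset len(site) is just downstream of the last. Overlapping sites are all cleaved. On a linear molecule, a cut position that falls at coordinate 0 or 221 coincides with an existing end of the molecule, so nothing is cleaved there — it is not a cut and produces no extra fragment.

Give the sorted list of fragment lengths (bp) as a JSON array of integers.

[1,5,5,5,5,6,6,7,7,7,7,7,8,8,12,12,12,13,13,15,16,18,26]

Site scan:
  NpsV GGACA/1: at [11, 52, 58, 81, 139, 185, 192, 213] ⇒ [12, 53, 59, 82, 140, 186, 193, 214]
  MvoIV CCCGC/5: at [0, 27, 33, 168, 180] ⇒ [5, 32, 38, 173, 185]
  YnoII TAGGATTA/7: at [17, 100, 118, 126] ⇒ [24, 107, 125, 133]
  RvuX GCGCC/1: at [63, 76, 93, 146, 197] ⇒ [64, 77, 94, 147, 198]

All cut coordinates (distinct, sorted): [5, 12, 24, 32, 38, 53, 59, 64, 77, 82, 94, 107, 125, 133, 140, 147, 173, 185, 186, 193, 198, 214]

Fragment lengths:
  [0,5): 5 bp
  [5,12): 7 bp
  [12,24): 12 bp
  [24,32): 8 bp
  [32,38): 6 bp
  [38,53): 15 bp
  [53,59): 6 bp
  [59,64): 5 bp
  [64,77): 13 bp
  [77,82): 5 bp
  [82,94): 12 bp
  [94,107): 13 bp
  [107,125): 18 bp
  [125,133): 8 bp
  [133,140): 7 bp
  [140,147): 7 bp
  [147,173): 26 bp
  [173,185): 12 bp
  [185,186): 1 bp
  [186,193): 7 bp
  [193,198): 5 bp
  [198,214): 16 bp
  [214,221): 7 bp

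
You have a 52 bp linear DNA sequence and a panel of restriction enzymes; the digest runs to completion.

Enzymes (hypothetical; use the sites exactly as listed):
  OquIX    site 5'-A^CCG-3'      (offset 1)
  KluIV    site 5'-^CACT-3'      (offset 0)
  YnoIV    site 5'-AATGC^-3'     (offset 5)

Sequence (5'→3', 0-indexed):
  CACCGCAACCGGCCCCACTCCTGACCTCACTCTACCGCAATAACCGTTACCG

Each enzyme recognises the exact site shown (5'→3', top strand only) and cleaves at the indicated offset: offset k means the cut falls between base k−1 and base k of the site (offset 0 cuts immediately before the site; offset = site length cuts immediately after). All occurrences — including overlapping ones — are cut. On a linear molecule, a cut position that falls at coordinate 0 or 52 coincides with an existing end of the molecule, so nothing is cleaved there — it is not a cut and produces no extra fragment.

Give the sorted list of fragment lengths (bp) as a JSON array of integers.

[2,3,6,6,7,7,9,12]

Site scan:
  OquIX ACCG/1: at [1, 7, 33, 42, 48] ⇒ [2, 8, 34, 43, 49]
  KluIV CACT/0: at [15, 27] ⇒ [15, 27]
  YnoIV (AATGC, off=5): no sites

All cut coordinates (distinct, sorted): [2, 8, 15, 27, 34, 43, 49]

Fragments:
  [0,2): 2 bp
  [2,8): 6 bp
  [8,15): 7 bp
  [15,27): 12 bp
  [27,34): 7 bp
  [34,43): 9 bp
  [43,49): 6 bp
  [49,52): 3 bp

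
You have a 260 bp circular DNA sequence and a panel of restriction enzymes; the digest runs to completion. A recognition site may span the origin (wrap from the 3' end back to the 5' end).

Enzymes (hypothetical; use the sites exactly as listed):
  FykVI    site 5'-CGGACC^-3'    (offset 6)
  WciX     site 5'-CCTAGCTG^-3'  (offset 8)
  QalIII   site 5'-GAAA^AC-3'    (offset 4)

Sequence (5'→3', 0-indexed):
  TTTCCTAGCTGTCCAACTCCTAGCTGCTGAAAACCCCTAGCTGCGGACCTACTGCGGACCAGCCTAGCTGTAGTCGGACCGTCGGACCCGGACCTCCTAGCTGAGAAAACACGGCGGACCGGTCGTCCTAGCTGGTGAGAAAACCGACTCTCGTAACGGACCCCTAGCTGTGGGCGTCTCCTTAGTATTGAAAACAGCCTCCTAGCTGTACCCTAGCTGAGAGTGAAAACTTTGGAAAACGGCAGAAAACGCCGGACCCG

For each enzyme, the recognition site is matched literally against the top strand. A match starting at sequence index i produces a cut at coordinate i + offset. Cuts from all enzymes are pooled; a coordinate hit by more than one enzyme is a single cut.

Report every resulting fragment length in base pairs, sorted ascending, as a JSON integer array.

[5,6,6,6,8,8,8,9,9,10,10,10,10,10,11,11,11,12,13,14,15,15,20,23]

Scan for sites:
  FykVI CGGACC/6: at [43, 54, 74, 82, 88, 114, 156, 252] ⇒ [49, 60, 80, 88, 94, 120, 162, 258]
  WciX CCTAGCTG/8: at [3, 18, 35, 62, 95, 126, 162, 200, 211] ⇒ [11, 26, 43, 70, 103, 134, 170, 208, 219]
  QalIII GAAAAC/4: at [28, 104, 138, 189, 224, 234, 244] ⇒ [32, 108, 142, 193, 228, 238, 248]

All cut coordinates (distinct, sorted): [11, 26, 32, 43, 49, 60, 70, 80, 88, 94, 103, 108, 120, 134, 142, 162, 170, 193, 208, 219, 228, 238, 248, 258]

Fragment lengths:
  11→26: 15 bp
  26→32: 6 bp
  32→43: 11 bp
  43→49: 6 bp
  49→60: 11 bp
  60→70: 10 bp
  70→80: 10 bp
  80→88: 8 bp
  88→94: 6 bp
  94→103: 9 bp
  103→108: 5 bp
  108→120: 12 bp
  120→134: 14 bp
  134→142: 8 bp
  142→162: 20 bp
  162→170: 8 bp
  170→193: 23 bp
  193→208: 15 bp
  208→219: 11 bp
  219→228: 9 bp
  228→238: 10 bp
  238→248: 10 bp
  248→258: 10 bp
  258→11 (wrap): 260-258+11 = 13 bp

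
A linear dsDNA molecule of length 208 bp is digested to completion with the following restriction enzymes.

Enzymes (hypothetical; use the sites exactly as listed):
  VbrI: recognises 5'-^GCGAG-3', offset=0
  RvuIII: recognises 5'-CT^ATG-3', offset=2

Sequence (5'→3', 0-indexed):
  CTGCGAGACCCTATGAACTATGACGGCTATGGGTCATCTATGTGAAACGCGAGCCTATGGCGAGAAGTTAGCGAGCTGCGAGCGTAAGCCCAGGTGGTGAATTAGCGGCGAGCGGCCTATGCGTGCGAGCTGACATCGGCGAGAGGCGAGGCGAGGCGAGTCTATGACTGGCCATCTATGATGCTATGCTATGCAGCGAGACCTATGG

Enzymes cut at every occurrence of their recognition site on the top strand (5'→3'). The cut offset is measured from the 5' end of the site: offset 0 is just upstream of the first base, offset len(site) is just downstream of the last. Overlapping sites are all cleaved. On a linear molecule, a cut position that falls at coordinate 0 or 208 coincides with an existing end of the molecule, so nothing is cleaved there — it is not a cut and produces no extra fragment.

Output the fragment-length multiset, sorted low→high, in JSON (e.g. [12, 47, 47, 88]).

Site scan:
  VbrI GCGAG/0: at [2, 48, 59, 70, 77, 107, 124, 138, 145, 150, 155, 195] ⇒ [2, 48, 59, 70, 77, 107, 124, 138, 145, 150, 155, 195]
  RvuIII CTATG/2: at [10, 17, 26, 37, 54, 116, 161, 175, 183, 188, 202] ⇒ [12, 19, 28, 39, 56, 118, 163, 177, 185, 190, 204]

All cut coordinates (distinct, sorted): [2, 12, 19, 28, 39, 48, 56, 59, 70, 77, 107, 118, 124, 138, 145, 150, 155, 163, 177, 185, 190, 195, 204]

Fragments:
  [0,2): 2 bp
  [2,12): 10 bp
  [12,19): 7 bp
  [19,28): 9 bp
  [28,39): 11 bp
  [39,48): 9 bp
  [48,56): 8 bp
  [56,59): 3 bp
  [59,70): 11 bp
  [70,77): 7 bp
  [77,107): 30 bp
  [107,118): 11 bp
  [118,124): 6 bp
  [124,138): 14 bp
  [138,145): 7 bp
  [145,150): 5 bp
  [150,155): 5 bp
  [155,163): 8 bp
  [163,177): 14 bp
  [177,185): 8 bp
  [185,190): 5 bp
  [190,195): 5 bp
  [195,204): 9 bp
  [204,208): 4 bp

[2,3,4,5,5,5,5,6,7,7,7,8,8,8,9,9,9,10,11,11,11,14,14,30]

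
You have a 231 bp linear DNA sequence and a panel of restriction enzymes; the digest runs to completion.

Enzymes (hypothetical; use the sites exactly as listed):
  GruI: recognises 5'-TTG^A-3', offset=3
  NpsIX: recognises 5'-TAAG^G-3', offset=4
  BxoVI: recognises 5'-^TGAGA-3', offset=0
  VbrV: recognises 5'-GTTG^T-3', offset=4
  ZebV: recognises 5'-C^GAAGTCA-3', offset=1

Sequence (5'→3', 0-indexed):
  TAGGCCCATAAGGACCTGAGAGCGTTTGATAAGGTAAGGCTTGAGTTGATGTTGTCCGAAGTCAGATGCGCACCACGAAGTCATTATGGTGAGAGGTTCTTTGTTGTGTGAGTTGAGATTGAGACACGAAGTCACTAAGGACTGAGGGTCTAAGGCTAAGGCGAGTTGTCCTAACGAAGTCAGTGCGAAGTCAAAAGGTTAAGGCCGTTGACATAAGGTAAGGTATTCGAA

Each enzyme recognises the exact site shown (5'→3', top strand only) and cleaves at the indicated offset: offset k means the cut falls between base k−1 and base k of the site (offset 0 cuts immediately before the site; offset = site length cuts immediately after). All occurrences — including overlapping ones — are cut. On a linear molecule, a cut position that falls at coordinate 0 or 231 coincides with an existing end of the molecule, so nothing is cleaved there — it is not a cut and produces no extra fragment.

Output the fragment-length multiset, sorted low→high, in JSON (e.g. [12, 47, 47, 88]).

Site scan:
  GruI (TTGA, off=3): starts [25, 40, 45, 112, 118, 207] → cuts [28, 43, 48, 115, 121, 210]
  NpsIX (TAAGG, off=4): starts [8, 29, 34, 135, 150, 156, 199, 213, 218] → cuts [12, 33, 38, 139, 154, 160, 203, 217, 222]
  BxoVI (TGAGA, off=0): starts [16, 89, 113, 119] → cuts [16, 89, 113, 119]
  VbrV (GTTGT, off=4): starts [50, 102, 164] → cuts [54, 106, 168]
  ZebV (CGAAGTCA, off=1): starts [56, 75, 126, 174, 185] → cuts [57, 76, 127, 175, 186]

All cut coordinates (distinct, sorted): [12, 16, 28, 33, 38, 43, 48, 54, 57, 76, 89, 106, 113, 115, 119, 121, 127, 139, 154, 160, 168, 175, 186, 203, 210, 217, 222]

Fragment lengths:
  [0,12): 12 bp
  [12,16): 4 bp
  [16,28): 12 bp
  [28,33): 5 bp
  [33,38): 5 bp
  [38,43): 5 bp
  [43,48): 5 bp
  [48,54): 6 bp
  [54,57): 3 bp
  [57,76): 19 bp
  [76,89): 13 bp
  [89,106): 17 bp
  [106,113): 7 bp
  [113,115): 2 bp
  [115,119): 4 bp
  [119,121): 2 bp
  [121,127): 6 bp
  [127,139): 12 bp
  [139,154): 15 bp
  [154,160): 6 bp
  [160,168): 8 bp
  [168,175): 7 bp
  [175,186): 11 bp
  [186,203): 17 bp
  [203,210): 7 bp
  [210,217): 7 bp
  [217,222): 5 bp
  [222,231): 9 bp

[2,2,3,4,4,5,5,5,5,5,6,6,6,7,7,7,7,8,9,11,12,12,12,13,15,17,17,19]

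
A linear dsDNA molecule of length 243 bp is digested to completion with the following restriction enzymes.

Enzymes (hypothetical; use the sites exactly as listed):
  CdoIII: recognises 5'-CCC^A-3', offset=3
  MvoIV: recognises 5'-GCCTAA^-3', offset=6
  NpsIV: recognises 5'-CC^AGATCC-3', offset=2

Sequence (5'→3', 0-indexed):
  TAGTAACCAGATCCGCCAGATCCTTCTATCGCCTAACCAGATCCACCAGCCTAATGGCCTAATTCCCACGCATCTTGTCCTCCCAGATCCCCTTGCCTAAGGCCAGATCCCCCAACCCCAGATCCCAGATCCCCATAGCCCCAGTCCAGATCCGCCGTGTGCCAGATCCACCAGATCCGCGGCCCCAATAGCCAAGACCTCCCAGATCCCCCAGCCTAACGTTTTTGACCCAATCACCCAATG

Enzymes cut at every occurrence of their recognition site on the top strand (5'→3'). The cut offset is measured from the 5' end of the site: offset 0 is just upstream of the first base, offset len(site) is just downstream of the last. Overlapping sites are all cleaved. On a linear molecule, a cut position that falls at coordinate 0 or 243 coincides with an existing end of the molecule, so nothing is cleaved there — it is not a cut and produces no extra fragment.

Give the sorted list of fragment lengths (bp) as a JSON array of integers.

[2,4,4,5,5,6,7,7,8,8,8,8,8,9,9,9,9,12,14,16,16,16,17,17,19]

Scan for sites:
  CdoIII CCCA/3: at [64, 81, 110, 116, 123, 131, 139, 183, 200, 209, 228, 236] ⇒ [67, 84, 113, 119, 126, 134, 142, 186, 203, 212, 231, 239]
  MvoIV GCCTAA/6: at [30, 48, 56, 94, 213] ⇒ [36, 54, 62, 100, 219]
  NpsIV CCAGATCC/2: at [6, 15, 36, 82, 102, 117, 124, 145, 161, 170, 201] ⇒ [8, 17, 38, 84, 104, 119, 126, 147, 163, 172, 203]

All cut coordinates (distinct, sorted): [8, 17, 36, 38, 54, 62, 67, 84, 100, 104, 113, 119, 126, 134, 142, 147, 163, 172, 186, 203, 212, 219, 231, 239]

Fragments:
  [0,8): 8 bp
  [8,17): 9 bp
  [17,36): 19 bp
  [36,38): 2 bp
  [38,54): 16 bp
  [54,62): 8 bp
  [62,67): 5 bp
  [67,84): 17 bp
  [84,100): 16 bp
  [100,104): 4 bp
  [104,113): 9 bp
  [113,119): 6 bp
  [119,126): 7 bp
  [126,134): 8 bp
  [134,142): 8 bp
  [142,147): 5 bp
  [147,163): 16 bp
  [163,172): 9 bp
  [172,186): 14 bp
  [186,203): 17 bp
  [203,212): 9 bp
  [212,219): 7 bp
  [219,231): 12 bp
  [231,239): 8 bp
  [239,243): 4 bp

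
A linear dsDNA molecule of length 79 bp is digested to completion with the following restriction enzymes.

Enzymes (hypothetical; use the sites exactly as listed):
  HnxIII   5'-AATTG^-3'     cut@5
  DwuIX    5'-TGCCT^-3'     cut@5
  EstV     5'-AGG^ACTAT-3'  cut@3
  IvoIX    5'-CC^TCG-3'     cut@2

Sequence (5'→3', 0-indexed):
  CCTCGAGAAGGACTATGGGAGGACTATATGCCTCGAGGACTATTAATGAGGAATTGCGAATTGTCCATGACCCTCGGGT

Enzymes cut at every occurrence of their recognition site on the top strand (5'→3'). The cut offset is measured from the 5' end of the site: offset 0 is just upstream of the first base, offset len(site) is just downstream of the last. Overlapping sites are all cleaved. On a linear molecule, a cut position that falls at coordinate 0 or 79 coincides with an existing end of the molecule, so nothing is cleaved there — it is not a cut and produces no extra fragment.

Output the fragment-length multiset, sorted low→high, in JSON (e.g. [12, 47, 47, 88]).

[1,2,5,6,7,9,10,10,11,18]

Per-enzyme occurrences:
  HnxIII (AATTG, off=5): starts [51, 58] → cuts [56, 63]
  DwuIX (TGCCT, off=5): starts [28] → cuts [33]
  EstV (AGGACTAT, off=3): starts [8, 19, 35] → cuts [11, 22, 38]
  IvoIX (CCTCG, off=2): starts [0, 30, 71] → cuts [2, 32, 73]

Pooled cuts: [2, 11, 22, 32, 33, 38, 56, 63, 73]

Fragments:
  [0,2): 2 bp
  [2,11): 9 bp
  [11,22): 11 bp
  [22,32): 10 bp
  [32,33): 1 bp
  [33,38): 5 bp
  [38,56): 18 bp
  [56,63): 7 bp
  [63,73): 10 bp
  [73,79): 6 bp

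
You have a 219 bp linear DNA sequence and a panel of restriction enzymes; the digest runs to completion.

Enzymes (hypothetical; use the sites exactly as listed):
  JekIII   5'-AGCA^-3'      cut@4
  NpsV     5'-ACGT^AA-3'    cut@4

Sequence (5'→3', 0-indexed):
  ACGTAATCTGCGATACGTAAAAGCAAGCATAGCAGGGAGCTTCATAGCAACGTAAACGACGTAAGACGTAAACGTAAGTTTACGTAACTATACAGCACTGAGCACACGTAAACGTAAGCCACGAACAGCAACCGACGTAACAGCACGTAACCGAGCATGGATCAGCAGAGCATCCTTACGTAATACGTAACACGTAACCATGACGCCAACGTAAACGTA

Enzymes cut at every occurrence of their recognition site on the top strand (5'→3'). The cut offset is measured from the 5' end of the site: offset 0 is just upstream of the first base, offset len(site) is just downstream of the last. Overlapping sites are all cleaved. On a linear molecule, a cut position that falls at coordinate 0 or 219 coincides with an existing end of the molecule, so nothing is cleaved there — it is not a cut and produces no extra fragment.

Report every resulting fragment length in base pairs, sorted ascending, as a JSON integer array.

Per-enzyme occurrences:
  JekIII AGCA/4: at [21, 25, 30, 45, 93, 100, 126, 141, 153, 163, 168] ⇒ [25, 29, 34, 49, 97, 104, 130, 145, 157, 167, 172]
  NpsV ACGTAA/4: at [0, 14, 49, 58, 65, 71, 81, 105, 111, 134, 144, 177, 184, 191, 208] ⇒ [4, 18, 53, 62, 69, 75, 85, 109, 115, 138, 148, 181, 188, 195, 212]

All cut coordinates (distinct, sorted): [4, 18, 25, 29, 34, 49, 53, 62, 69, 75, 85, 97, 104, 109, 115, 130, 138, 145, 148, 157, 167, 172, 181, 188, 195, 212]

Fragments:
  [0,4): 4 bp
  [4,18): 14 bp
  [18,25): 7 bp
  [25,29): 4 bp
  [29,34): 5 bp
  [34,49): 15 bp
  [49,53): 4 bp
  [53,62): 9 bp
  [62,69): 7 bp
  [69,75): 6 bp
  [75,85): 10 bp
  [85,97): 12 bp
  [97,104): 7 bp
  [104,109): 5 bp
  [109,115): 6 bp
  [115,130): 15 bp
  [130,138): 8 bp
  [138,145): 7 bp
  [145,148): 3 bp
  [148,157): 9 bp
  [157,167): 10 bp
  [167,172): 5 bp
  [172,181): 9 bp
  [181,188): 7 bp
  [188,195): 7 bp
  [195,212): 17 bp
  [212,219): 7 bp

[3,4,4,4,5,5,5,6,6,7,7,7,7,7,7,7,8,9,9,9,10,10,12,14,15,15,17]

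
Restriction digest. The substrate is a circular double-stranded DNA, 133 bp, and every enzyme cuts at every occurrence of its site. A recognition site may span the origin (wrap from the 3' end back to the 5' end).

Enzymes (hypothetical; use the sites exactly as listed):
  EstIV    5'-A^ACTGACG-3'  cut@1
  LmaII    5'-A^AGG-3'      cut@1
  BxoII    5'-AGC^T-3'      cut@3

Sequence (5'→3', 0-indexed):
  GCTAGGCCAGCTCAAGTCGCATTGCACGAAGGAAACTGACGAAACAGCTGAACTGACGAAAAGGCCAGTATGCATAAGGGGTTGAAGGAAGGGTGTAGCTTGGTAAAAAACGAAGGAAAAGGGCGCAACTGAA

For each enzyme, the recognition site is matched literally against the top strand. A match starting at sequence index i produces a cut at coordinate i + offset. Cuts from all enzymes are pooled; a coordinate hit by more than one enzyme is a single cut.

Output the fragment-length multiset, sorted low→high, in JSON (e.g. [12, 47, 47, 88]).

Site scan:
  EstIV (AACTGACG, off=1): starts [33, 50] → cuts [34, 51]
  LmaII (AAGG, off=1): starts [28, 60, 75, 84, 88, 112, 118] → cuts [29, 61, 76, 85, 89, 113, 119]
  BxoII (AGCT, off=3): starts [8, 45, 96, 132] → cuts [2, 11, 48, 99]

Pooled cuts: [2, 11, 29, 34, 48, 51, 61, 76, 85, 89, 99, 113, 119]

Fragment lengths:
  2→11: 9 bp
  11→29: 18 bp
  29→34: 5 bp
  34→48: 14 bp
  48→51: 3 bp
  51→61: 10 bp
  61→76: 15 bp
  76→85: 9 bp
  85→89: 4 bp
  89→99: 10 bp
  99→113: 14 bp
  113→119: 6 bp
  119→2 (wrap): 133-119+2 = 16 bp

[3,4,5,6,9,9,10,10,14,14,15,16,18]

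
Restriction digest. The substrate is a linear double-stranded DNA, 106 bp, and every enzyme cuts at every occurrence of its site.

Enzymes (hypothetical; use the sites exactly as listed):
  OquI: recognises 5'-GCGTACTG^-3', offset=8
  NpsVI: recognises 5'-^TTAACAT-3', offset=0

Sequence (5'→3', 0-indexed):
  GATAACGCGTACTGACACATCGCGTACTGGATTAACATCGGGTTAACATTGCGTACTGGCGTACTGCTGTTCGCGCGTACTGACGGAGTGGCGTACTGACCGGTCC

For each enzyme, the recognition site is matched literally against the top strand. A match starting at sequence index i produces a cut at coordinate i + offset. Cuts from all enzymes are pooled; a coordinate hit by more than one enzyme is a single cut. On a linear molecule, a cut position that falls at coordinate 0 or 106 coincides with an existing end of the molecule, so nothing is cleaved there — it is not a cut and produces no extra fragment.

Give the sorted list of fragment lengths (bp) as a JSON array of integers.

Per-enzyme occurrences:
  OquI GCGTACTG/8: at [6, 21, 50, 58, 74, 90] ⇒ [14, 29, 58, 66, 82, 98]
  NpsVI TTAACAT/0: at [31, 42] ⇒ [31, 42]

All cut coordinates (distinct, sorted): [14, 29, 31, 42, 58, 66, 82, 98]

Fragments:
  [0,14): 14 bp
  [14,29): 15 bp
  [29,31): 2 bp
  [31,42): 11 bp
  [42,58): 16 bp
  [58,66): 8 bp
  [66,82): 16 bp
  [82,98): 16 bp
  [98,106): 8 bp

[2,8,8,11,14,15,16,16,16]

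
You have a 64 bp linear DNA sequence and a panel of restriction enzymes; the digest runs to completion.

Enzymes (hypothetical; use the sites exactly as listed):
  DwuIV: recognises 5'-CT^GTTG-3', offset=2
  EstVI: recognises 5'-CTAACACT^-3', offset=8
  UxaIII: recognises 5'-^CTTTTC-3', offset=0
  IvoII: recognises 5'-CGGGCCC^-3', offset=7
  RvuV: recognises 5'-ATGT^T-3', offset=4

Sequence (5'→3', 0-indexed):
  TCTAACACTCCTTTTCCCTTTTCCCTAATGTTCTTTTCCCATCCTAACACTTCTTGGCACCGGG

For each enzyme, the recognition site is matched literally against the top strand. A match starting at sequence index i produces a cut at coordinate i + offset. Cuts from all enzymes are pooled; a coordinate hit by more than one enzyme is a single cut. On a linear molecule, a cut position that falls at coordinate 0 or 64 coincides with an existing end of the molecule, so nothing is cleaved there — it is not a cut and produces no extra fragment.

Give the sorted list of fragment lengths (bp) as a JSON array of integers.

Site scan:
  DwuIV (CTGTTG, off=2): no sites
  EstVI (CTAACACT, off=8): starts [1, 43] → cuts [9, 51]
  UxaIII (CTTTTC, off=0): starts [10, 17, 32] → cuts [10, 17, 32]
  IvoII (CGGGCCC, off=7): no sites
  RvuV (ATGTT, off=4): starts [27] → cuts [31]

All cut coordinates (distinct, sorted): [9, 10, 17, 31, 32, 51]

Fragment lengths:
  [0,9): 9 bp
  [9,10): 1 bp
  [10,17): 7 bp
  [17,31): 14 bp
  [31,32): 1 bp
  [32,51): 19 bp
  [51,64): 13 bp

[1,1,7,9,13,14,19]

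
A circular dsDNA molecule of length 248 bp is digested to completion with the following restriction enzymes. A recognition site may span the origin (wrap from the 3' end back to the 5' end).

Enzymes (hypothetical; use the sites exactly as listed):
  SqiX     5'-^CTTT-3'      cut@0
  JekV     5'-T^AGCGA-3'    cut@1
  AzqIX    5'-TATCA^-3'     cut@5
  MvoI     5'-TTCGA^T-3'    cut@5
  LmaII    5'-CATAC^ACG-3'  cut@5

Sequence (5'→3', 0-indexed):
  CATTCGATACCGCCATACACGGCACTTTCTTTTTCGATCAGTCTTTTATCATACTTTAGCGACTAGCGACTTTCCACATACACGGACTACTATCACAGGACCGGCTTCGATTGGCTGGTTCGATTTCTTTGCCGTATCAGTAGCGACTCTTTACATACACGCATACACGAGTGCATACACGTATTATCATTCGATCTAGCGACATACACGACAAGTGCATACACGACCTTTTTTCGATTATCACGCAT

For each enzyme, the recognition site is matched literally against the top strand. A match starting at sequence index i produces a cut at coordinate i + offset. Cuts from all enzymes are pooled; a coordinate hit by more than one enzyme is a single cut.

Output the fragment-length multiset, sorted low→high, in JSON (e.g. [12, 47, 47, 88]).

Site scan:
  SqiX CTTT/0: at [24, 28, 42, 53, 69, 126, 148, 227] ⇒ [24, 28, 42, 53, 69, 126, 148, 227]
  JekV TAGCGA/1: at [56, 63, 140, 196] ⇒ [57, 64, 141, 197]
  AzqIX TATCA/5: at [46, 90, 134, 184, 238] ⇒ [51, 95, 139, 189, 243]
  MvoI TTCGAT/5: at [2, 32, 105, 118, 189, 232] ⇒ [7, 37, 110, 123, 194, 237]
  LmaII CATACACG/5: at [13, 76, 153, 161, 173, 202, 217] ⇒ [18, 81, 158, 166, 178, 207, 222]

All cut coordinates (distinct, sorted): [7, 18, 24, 28, 37, 42, 51, 53, 57, 64, 69, 81, 95, 110, 123, 126, 139, 141, 148, 158, 166, 178, 189, 194, 197, 207, 222, 227, 237, 243]

Fragment lengths:
  7→18: 11 bp
  18→24: 6 bp
  24→28: 4 bp
  28→37: 9 bp
  37→42: 5 bp
  42→51: 9 bp
  51→53: 2 bp
  53→57: 4 bp
  57→64: 7 bp
  64→69: 5 bp
  69→81: 12 bp
  81→95: 14 bp
  95→110: 15 bp
  110→123: 13 bp
  123→126: 3 bp
  126→139: 13 bp
  139→141: 2 bp
  141→148: 7 bp
  148→158: 10 bp
  158→166: 8 bp
  166→178: 12 bp
  178→189: 11 bp
  189→194: 5 bp
  194→197: 3 bp
  197→207: 10 bp
  207→222: 15 bp
  222→227: 5 bp
  227→237: 10 bp
  237→243: 6 bp
  243→7 (wrap): 248-243+7 = 12 bp

[2,2,3,3,4,4,5,5,5,5,6,6,7,7,8,9,9,10,10,10,11,11,12,12,12,13,13,14,15,15]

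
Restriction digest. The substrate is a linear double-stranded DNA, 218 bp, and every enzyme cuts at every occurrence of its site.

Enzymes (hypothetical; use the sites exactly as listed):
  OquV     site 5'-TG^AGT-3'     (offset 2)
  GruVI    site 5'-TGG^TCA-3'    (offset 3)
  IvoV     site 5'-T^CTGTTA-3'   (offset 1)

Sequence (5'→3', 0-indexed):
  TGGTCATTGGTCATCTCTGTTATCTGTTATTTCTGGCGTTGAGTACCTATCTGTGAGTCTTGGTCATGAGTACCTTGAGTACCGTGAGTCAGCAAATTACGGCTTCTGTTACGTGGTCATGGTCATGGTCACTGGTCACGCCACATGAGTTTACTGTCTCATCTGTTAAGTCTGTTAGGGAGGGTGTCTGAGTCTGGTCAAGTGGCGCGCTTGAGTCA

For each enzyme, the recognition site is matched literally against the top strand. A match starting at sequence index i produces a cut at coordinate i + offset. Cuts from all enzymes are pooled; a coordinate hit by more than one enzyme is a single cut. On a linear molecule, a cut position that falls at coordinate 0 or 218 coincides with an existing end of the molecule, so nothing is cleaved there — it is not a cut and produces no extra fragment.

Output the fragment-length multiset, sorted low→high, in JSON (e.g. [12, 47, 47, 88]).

[3,5,5,6,6,6,7,7,7,7,8,9,9,9,11,12,14,15,16,18,19,19]

Per-enzyme occurrences:
  OquV (TGAGT, off=2): starts [39, 53, 66, 75, 84, 145, 188, 211] → cuts [41, 55, 68, 77, 86, 147, 190, 213]
  GruVI (TGGTCA, off=3): starts [0, 7, 60, 113, 119, 125, 132, 194] → cuts [3, 10, 63, 116, 122, 128, 135, 197]
  IvoV (TCTGTTA, off=1): starts [15, 22, 104, 161, 170] → cuts [16, 23, 105, 162, 171]

All cut coordinates (distinct, sorted): [3, 10, 16, 23, 41, 55, 63, 68, 77, 86, 105, 116, 122, 128, 135, 147, 162, 171, 190, 197, 213]

Fragments:
  [0,3): 3 bp
  [3,10): 7 bp
  [10,16): 6 bp
  [16,23): 7 bp
  [23,41): 18 bp
  [41,55): 14 bp
  [55,63): 8 bp
  [63,68): 5 bp
  [68,77): 9 bp
  [77,86): 9 bp
  [86,105): 19 bp
  [105,116): 11 bp
  [116,122): 6 bp
  [122,128): 6 bp
  [128,135): 7 bp
  [135,147): 12 bp
  [147,162): 15 bp
  [162,171): 9 bp
  [171,190): 19 bp
  [190,197): 7 bp
  [197,213): 16 bp
  [213,218): 5 bp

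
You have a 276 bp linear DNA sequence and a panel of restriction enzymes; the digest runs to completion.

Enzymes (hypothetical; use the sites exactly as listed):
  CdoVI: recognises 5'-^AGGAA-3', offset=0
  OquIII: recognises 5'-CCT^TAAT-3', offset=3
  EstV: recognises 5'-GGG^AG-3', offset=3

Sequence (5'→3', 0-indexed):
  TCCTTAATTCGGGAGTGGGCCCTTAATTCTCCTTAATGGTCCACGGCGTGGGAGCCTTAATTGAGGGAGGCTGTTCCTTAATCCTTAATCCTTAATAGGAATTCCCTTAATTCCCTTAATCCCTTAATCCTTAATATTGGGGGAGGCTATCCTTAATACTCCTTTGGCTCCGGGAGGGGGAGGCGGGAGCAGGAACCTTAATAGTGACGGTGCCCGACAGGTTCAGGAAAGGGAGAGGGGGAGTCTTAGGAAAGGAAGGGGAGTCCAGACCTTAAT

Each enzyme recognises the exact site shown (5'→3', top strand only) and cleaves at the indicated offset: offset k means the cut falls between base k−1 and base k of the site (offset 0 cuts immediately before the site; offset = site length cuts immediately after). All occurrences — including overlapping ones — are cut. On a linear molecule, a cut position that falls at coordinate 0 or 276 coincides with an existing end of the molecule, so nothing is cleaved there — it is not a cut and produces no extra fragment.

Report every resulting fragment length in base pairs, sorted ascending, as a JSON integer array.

[3,4,4,4,5,5,6,6,7,7,7,7,8,8,8,9,9,9,9,10,10,10,10,11,11,11,12,19,21,26]

Scan for sites:
  CdoVI (AGGAA, off=0): starts [96, 190, 224, 247, 252] → cuts [96, 190, 224, 247, 252]
  OquIII (CCTTAAT, off=3): starts [1, 20, 30, 54, 75, 82, 89, 104, 113, 121, 128, 150, 195, 269] → cuts [4, 23, 33, 57, 78, 85, 92, 107, 116, 124, 131, 153, 198, 272]
  EstV (GGGAG, off=3): starts [10, 49, 64, 140, 171, 177, 184, 230, 238, 258] → cuts [13, 52, 67, 143, 174, 180, 187, 233, 241, 261]

Pooled cuts: [4, 13, 23, 33, 52, 57, 67, 78, 85, 92, 96, 107, 116, 124, 131, 143, 153, 174, 180, 187, 190, 198, 224, 233, 241, 247, 252, 261, 272]

Fragment lengths:
  [0,4): 4 bp
  [4,13): 9 bp
  [13,23): 10 bp
  [23,33): 10 bp
  [33,52): 19 bp
  [52,57): 5 bp
  [57,67): 10 bp
  [67,78): 11 bp
  [78,85): 7 bp
  [85,92): 7 bp
  [92,96): 4 bp
  [96,107): 11 bp
  [107,116): 9 bp
  [116,124): 8 bp
  [124,131): 7 bp
  [131,143): 12 bp
  [143,153): 10 bp
  [153,174): 21 bp
  [174,180): 6 bp
  [180,187): 7 bp
  [187,190): 3 bp
  [190,198): 8 bp
  [198,224): 26 bp
  [224,233): 9 bp
  [233,241): 8 bp
  [241,247): 6 bp
  [247,252): 5 bp
  [252,261): 9 bp
  [261,272): 11 bp
  [272,276): 4 bp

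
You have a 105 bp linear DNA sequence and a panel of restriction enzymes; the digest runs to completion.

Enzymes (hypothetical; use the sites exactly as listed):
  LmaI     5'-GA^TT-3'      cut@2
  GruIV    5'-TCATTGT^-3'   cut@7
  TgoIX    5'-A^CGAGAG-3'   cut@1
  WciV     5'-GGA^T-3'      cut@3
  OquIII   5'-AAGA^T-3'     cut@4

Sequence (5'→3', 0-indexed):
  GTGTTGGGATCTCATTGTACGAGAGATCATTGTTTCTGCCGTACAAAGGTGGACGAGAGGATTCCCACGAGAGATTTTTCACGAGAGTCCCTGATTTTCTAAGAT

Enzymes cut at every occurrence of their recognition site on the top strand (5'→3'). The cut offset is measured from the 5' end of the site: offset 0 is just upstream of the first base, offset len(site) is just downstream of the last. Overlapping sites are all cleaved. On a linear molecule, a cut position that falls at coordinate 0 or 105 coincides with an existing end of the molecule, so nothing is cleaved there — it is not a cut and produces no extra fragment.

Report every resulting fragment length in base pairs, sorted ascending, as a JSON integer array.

[1,1,6,7,7,8,9,9,10,13,14,20]

Scan for sites:
  LmaI (GATT, off=2): starts [59, 72, 92] → cuts [61, 74, 94]
  GruIV (TCATTGT, off=7): starts [11, 26] → cuts [18, 33]
  TgoIX (ACGAGAG, off=1): starts [18, 52, 66, 80] → cuts [19, 53, 67, 81]
  WciV (GGAT, off=3): starts [6, 58] → cuts [9, 61]
  OquIII (AAGAT, off=4): starts [100] → cuts [104]

All cut coordinates (distinct, sorted): [9, 18, 19, 33, 53, 61, 67, 74, 81, 94, 104]

Fragments:
  [0,9): 9 bp
  [9,18): 9 bp
  [18,19): 1 bp
  [19,33): 14 bp
  [33,53): 20 bp
  [53,61): 8 bp
  [61,67): 6 bp
  [67,74): 7 bp
  [74,81): 7 bp
  [81,94): 13 bp
  [94,104): 10 bp
  [104,105): 1 bp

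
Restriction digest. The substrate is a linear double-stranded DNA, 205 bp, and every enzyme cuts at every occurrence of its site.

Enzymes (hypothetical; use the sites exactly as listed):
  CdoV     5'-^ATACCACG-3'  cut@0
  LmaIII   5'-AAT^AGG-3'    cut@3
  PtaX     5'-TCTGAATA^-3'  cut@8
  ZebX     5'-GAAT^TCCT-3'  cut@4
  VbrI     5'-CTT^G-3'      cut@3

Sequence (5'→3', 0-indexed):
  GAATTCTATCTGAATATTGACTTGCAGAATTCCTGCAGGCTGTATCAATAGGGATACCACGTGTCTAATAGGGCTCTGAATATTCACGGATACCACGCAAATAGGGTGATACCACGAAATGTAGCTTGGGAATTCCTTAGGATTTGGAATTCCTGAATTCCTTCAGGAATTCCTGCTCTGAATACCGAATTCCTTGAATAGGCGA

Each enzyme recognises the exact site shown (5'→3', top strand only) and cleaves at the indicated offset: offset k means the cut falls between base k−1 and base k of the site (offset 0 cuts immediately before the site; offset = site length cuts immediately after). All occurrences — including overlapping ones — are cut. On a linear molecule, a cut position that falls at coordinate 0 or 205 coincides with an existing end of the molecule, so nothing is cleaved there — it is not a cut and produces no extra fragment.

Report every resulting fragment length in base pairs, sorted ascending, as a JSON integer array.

[4,4,5,6,6,6,6,7,7,7,8,12,13,13,14,16,16,17,19,19]

Site scan:
  CdoV ATACCACG/0: at [53, 89, 108] ⇒ [53, 89, 108]
  LmaIII AATAGG/3: at [46, 66, 99, 196] ⇒ [49, 69, 102, 199]
  PtaX TCTGAATA/8: at [8, 74, 176] ⇒ [16, 82, 184]
  ZebX GAATTCCT/4: at [26, 129, 146, 154, 166, 186] ⇒ [30, 133, 150, 158, 170, 190]
  VbrI CTTG/3: at [20, 124, 192] ⇒ [23, 127, 195]

All cut coordinates (distinct, sorted): [16, 23, 30, 49, 53, 69, 82, 89, 102, 108, 127, 133, 150, 158, 170, 184, 190, 195, 199]

Fragment lengths:
  [0,16): 16 bp
  [16,23): 7 bp
  [23,30): 7 bp
  [30,49): 19 bp
  [49,53): 4 bp
  [53,69): 16 bp
  [69,82): 13 bp
  [82,89): 7 bp
  [89,102): 13 bp
  [102,108): 6 bp
  [108,127): 19 bp
  [127,133): 6 bp
  [133,150): 17 bp
  [150,158): 8 bp
  [158,170): 12 bp
  [170,184): 14 bp
  [184,190): 6 bp
  [190,195): 5 bp
  [195,199): 4 bp
  [199,205): 6 bp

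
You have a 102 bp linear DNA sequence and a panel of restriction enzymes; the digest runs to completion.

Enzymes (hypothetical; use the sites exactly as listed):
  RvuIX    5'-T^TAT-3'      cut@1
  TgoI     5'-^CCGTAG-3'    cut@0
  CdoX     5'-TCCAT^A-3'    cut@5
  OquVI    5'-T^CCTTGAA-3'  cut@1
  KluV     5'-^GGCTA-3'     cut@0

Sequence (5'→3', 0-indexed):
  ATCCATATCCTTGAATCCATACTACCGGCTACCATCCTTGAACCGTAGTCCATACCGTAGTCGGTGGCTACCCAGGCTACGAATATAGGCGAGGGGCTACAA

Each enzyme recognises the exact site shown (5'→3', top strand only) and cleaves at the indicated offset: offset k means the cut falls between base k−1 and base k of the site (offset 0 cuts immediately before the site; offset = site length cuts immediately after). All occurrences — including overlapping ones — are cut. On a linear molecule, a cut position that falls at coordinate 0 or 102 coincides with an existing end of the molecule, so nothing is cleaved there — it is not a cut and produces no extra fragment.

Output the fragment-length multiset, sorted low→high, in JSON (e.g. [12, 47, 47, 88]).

[1,2,6,6,7,8,9,9,11,11,12,20]

Scan for sites:
  RvuIX (TTAT, off=1): no sites
  TgoI (CCGTAG, off=0): starts [42, 54] → cuts [42, 54]
  CdoX (TCCATA, off=5): starts [1, 15, 48] → cuts [6, 20, 53]
  OquVI (TCCTTGAA, off=1): starts [7, 34] → cuts [8, 35]
  KluV (GGCTA, off=0): starts [26, 65, 74, 94] → cuts [26, 65, 74, 94]

Pooled cuts: [6, 8, 20, 26, 35, 42, 53, 54, 65, 74, 94]

Fragment lengths:
  [0,6): 6 bp
  [6,8): 2 bp
  [8,20): 12 bp
  [20,26): 6 bp
  [26,35): 9 bp
  [35,42): 7 bp
  [42,53): 11 bp
  [53,54): 1 bp
  [54,65): 11 bp
  [65,74): 9 bp
  [74,94): 20 bp
  [94,102): 8 bp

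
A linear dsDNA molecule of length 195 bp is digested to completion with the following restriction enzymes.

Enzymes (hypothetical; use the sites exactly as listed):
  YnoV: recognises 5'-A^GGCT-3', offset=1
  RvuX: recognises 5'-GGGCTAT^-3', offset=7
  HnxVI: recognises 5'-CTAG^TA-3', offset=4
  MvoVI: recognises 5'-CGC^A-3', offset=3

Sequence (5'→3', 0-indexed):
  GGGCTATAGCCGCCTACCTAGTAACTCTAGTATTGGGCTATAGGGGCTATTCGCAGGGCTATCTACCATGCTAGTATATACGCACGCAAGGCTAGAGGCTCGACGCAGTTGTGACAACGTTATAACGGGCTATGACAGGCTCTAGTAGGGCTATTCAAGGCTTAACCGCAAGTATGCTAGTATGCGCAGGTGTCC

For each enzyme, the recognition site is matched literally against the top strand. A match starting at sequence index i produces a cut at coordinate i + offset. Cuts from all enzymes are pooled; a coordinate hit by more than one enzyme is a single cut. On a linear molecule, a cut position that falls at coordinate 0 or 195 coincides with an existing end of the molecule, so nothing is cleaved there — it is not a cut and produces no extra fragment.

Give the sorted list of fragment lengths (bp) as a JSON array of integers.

[2,4,4,4,4,7,7,7,8,8,8,9,9,9,9,10,11,11,11,12,14,27]

Scan for sites:
  YnoV (AGGCT, off=1): starts [88, 95, 136, 157] → cuts [89, 96, 137, 158]
  RvuX (GGGCTAT, off=7): starts [0, 34, 43, 55, 126, 147] → cuts [7, 41, 50, 62, 133, 154]
  HnxVI (CTAGTA, off=4): starts [17, 26, 70, 141, 176] → cuts [21, 30, 74, 145, 180]
  MvoVI (CGCA, off=3): starts [51, 80, 84, 103, 166, 184] → cuts [54, 83, 87, 106, 169, 187]

All cut coordinates (distinct, sorted): [7, 21, 30, 41, 50, 54, 62, 74, 83, 87, 89, 96, 106, 133, 137, 145, 154, 158, 169, 180, 187]

Fragment lengths:
  [0,7): 7 bp
  [7,21): 14 bp
  [21,30): 9 bp
  [30,41): 11 bp
  [41,50): 9 bp
  [50,54): 4 bp
  [54,62): 8 bp
  [62,74): 12 bp
  [74,83): 9 bp
  [83,87): 4 bp
  [87,89): 2 bp
  [89,96): 7 bp
  [96,106): 10 bp
  [106,133): 27 bp
  [133,137): 4 bp
  [137,145): 8 bp
  [145,154): 9 bp
  [154,158): 4 bp
  [158,169): 11 bp
  [169,180): 11 bp
  [180,187): 7 bp
  [187,195): 8 bp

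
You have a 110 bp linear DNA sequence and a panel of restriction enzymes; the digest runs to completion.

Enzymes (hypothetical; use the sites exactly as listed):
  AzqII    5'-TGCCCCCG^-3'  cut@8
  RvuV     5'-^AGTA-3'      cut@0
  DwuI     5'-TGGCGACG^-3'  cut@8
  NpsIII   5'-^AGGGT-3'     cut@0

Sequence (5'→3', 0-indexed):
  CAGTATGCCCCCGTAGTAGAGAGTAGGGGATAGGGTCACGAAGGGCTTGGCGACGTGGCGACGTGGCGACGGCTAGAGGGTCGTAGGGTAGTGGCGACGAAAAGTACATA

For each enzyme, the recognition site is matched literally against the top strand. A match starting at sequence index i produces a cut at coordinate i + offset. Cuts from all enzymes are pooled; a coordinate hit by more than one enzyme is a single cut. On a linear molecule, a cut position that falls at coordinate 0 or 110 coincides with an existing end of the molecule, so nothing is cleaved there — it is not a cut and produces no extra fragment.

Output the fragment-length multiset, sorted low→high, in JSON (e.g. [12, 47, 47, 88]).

[1,1,3,5,7,8,8,8,8,10,12,15,24]

Site scan:
  AzqII TGCCCCCG/8: at [5] ⇒ [13]
  RvuV AGTA/0: at [1, 14, 21, 102] ⇒ [1, 14, 21, 102]
  DwuI TGGCGACG/8: at [47, 55, 63, 91] ⇒ [55, 63, 71, 99]
  NpsIII AGGGT/0: at [31, 76, 84] ⇒ [31, 76, 84]

Pooled cuts: [1, 13, 14, 21, 31, 55, 63, 71, 76, 84, 99, 102]

Fragment lengths:
  [0,1): 1 bp
  [1,13): 12 bp
  [13,14): 1 bp
  [14,21): 7 bp
  [21,31): 10 bp
  [31,55): 24 bp
  [55,63): 8 bp
  [63,71): 8 bp
  [71,76): 5 bp
  [76,84): 8 bp
  [84,99): 15 bp
  [99,102): 3 bp
  [102,110): 8 bp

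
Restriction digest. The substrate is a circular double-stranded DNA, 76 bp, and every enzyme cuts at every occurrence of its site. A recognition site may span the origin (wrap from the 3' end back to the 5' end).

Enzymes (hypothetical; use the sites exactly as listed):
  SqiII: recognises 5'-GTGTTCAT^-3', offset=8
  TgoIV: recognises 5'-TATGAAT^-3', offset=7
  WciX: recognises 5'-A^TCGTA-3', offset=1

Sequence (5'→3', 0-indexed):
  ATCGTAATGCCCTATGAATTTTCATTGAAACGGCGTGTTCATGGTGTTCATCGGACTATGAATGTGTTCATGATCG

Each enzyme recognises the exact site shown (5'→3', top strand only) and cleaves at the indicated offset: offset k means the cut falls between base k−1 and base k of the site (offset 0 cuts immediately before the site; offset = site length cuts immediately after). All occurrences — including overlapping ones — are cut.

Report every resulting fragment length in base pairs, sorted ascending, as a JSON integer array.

Scan for sites:
  SqiII (GTGTTCAT, off=8): starts [34, 43, 63] → cuts [42, 51, 71]
  TgoIV (TATGAAT, off=7): starts [12, 56] → cuts [19, 63]
  WciX (ATCGTA, off=1): starts [0] → cuts [1]

All cut coordinates (distinct, sorted): [1, 19, 42, 51, 63, 71]

Fragment lengths:
  1→19: 18 bp
  19→42: 23 bp
  42→51: 9 bp
  51→63: 12 bp
  63→71: 8 bp
  71→1 (wrap): 76-71+1 = 6 bp

[6,8,9,12,18,23]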